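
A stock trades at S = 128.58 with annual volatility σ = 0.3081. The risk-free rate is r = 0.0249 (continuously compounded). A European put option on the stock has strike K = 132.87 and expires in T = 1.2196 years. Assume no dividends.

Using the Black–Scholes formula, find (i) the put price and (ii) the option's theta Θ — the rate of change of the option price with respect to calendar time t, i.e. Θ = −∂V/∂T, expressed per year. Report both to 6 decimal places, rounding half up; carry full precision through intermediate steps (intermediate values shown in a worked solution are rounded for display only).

σ√T = 0.3081·√1.2196 = 0.340252
d₁ = (ln(S/K) + (r+σ²/2)T) / (σ√T) = (ln(128.58/132.87) + (0.0249+0.3081²/2)·1.2196) / 0.340252 = (-0.032820 + 0.088254) / 0.340252 = 0.162920
d₂ = d₁ − σ√T = 0.162920 − 0.340252 = -0.177332
e^{−rT} = e^{−0.0249·1.2196} = 0.970088
N(−d₁) = 0.435291,  N(−d₂) = 0.570376
Put price V = K·e^{−rT}·N(−d₂) − S·N(−d₁) = 73.519010 − 55.969690 = 17.549319
φ(d₁) = (1/√(2π))·e^{−d₁²/2} = 0.393683
Θ = −S·φ(d₁)·σ/(2√T) + r·K·e^{−rT}·N(−d₂) = −7.061107 + 1.830623 = -5.230483

price = 17.549319
Θ = -5.230483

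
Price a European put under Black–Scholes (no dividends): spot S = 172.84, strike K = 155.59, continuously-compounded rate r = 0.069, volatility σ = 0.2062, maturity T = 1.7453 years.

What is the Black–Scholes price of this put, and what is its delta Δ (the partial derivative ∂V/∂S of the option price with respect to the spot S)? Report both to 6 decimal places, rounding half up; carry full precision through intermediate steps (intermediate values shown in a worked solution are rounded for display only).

price = 4.784437
Δ = -0.167461

σ√T = 0.2062·√1.7453 = 0.272410
d₁ = (ln(S/K) + (r+σ²/2)T) / (σ√T) = (ln(172.84/155.59) + (0.069+0.2062²/2)·1.7453) / 0.272410 = (0.105142 + 0.157529) / 0.272410 = 0.964249
d₂ = d₁ − σ√T = 0.964249 − 0.272410 = 0.691838
e^{−rT} = e^{−0.069·1.7453} = 0.886543
N(−d₁) = 0.167461,  N(−d₂) = 0.244519
Put price V = K·e^{−rT}·N(−d₂) − S·N(−d₁) = 33.728332 − 28.943895 = 4.784437
Δ = −N(−d₁) = -0.167461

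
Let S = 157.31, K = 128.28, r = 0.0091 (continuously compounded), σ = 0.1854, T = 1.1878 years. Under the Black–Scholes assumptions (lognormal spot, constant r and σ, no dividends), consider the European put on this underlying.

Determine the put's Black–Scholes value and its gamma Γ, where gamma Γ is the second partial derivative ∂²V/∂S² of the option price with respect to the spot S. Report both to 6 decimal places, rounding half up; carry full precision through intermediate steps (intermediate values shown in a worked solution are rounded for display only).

σ√T = 0.1854·√1.1878 = 0.202060
d₁ = (ln(S/K) + (r+σ²/2)T) / (σ√T) = (ln(157.31/128.28) + (0.0091+0.1854²/2)·1.1878) / 0.202060 = (0.204003 + 0.031223) / 0.202060 = 1.164138
d₂ = d₁ − σ√T = 1.164138 − 0.202060 = 0.962077
e^{−rT} = e^{−0.0091·1.1878} = 0.989249
N(−d₁) = 0.122184,  N(−d₂) = 0.168005
Put price V = K·e^{−rT}·N(−d₂) − S·N(−d₁) = 21.320040 − 19.220785 = 2.099254
φ(d₁) = (1/√(2π))·e^{−d₁²/2} = 0.202595
Γ = φ(d₁) / (S·σ·√T) = 0.006374

price = 2.099254
Γ = 0.006374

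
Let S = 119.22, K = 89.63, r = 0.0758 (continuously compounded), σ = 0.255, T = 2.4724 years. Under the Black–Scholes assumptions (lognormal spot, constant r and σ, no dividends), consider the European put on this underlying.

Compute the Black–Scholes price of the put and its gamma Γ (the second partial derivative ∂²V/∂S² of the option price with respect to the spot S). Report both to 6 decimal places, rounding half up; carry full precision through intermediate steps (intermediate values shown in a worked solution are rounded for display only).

price = 2.181082
Γ = 0.003223

σ√T = 0.255·√2.4724 = 0.400959
d₁ = (ln(S/K) + (r+σ²/2)T) / (σ√T) = (ln(119.22/89.63) + (0.0758+0.255²/2)·2.4724) / 0.400959 = (0.285280 + 0.267792) / 0.400959 = 1.379375
d₂ = d₁ − σ√T = 1.379375 − 0.400959 = 0.978416
e^{−rT} = e^{−0.0758·2.4724} = 0.829105
N(−d₁) = 0.083890,  N(−d₂) = 0.163934
Put price V = K·e^{−rT}·N(−d₂) − S·N(−d₁) = 12.182399 − 10.001317 = 2.181082
φ(d₁) = (1/√(2π))·e^{−d₁²/2} = 0.154081
Γ = φ(d₁) / (S·σ·√T) = 0.003223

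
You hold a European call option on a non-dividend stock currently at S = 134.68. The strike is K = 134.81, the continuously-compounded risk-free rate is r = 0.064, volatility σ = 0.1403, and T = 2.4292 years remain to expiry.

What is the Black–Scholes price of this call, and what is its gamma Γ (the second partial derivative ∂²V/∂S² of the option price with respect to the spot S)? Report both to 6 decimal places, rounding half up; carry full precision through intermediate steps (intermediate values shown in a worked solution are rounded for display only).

price = 23.119694
Γ = 0.009711

σ√T = 0.1403·√2.4292 = 0.218670
d₁ = (ln(S/K) + (r+σ²/2)T) / (σ√T) = (ln(134.68/134.81) + (0.064+0.1403²/2)·2.4292) / 0.218670 = (-0.000965 + 0.179377) / 0.218670 = 0.815897
d₂ = d₁ − σ√T = 0.815897 − 0.218670 = 0.597227
e^{−rT} = e^{−0.064·2.4292} = 0.856014
N(d₁) = 0.792721,  N(d₂) = 0.724822
Call price V = S·N(d₁) − K·e^{−rT}·N(d₂) = 106.763606 − 83.643912 = 23.119694
φ(d₁) = (1/√(2π))·e^{−d₁²/2} = 0.285994
Γ = φ(d₁) / (S·σ·√T) = 0.009711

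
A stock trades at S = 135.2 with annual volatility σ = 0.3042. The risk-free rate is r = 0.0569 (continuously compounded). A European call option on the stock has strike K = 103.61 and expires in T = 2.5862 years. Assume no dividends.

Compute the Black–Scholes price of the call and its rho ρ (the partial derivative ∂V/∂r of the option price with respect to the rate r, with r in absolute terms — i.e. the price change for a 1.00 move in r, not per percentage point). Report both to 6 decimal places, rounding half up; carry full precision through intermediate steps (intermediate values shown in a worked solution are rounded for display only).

price = 51.633059
ρ = 167.872050

σ√T = 0.3042·√2.5862 = 0.489204
d₁ = (ln(S/K) + (r+σ²/2)T) / (σ√T) = (ln(135.2/103.61) + (0.0569+0.3042²/2)·2.5862) / 0.489204 = (0.266121 + 0.266815) / 0.489204 = 1.089395
d₂ = d₁ − σ√T = 1.089395 − 0.489204 = 0.600190
e^{−rT} = e^{−0.0569·2.5862} = 0.863160
N(d₁) = 0.862010,  N(d₂) = 0.725810
Call price V = S·N(d₁) − K·e^{−rT}·N(d₂) = 116.543758 − 64.910699 = 51.633059
ρ = K·T·e^{−rT}·N(d₂) = 167.872050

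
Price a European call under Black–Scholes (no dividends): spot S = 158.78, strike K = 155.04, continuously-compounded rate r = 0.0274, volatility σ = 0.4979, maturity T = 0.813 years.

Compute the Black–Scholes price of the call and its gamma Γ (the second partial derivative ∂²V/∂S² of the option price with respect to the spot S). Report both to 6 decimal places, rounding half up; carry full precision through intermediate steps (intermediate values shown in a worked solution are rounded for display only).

price = 31.285751
Γ = 0.005305

σ√T = 0.4979·√0.813 = 0.448939
d₁ = (ln(S/K) + (r+σ²/2)T) / (σ√T) = (ln(158.78/155.04) + (0.0274+0.4979²/2)·0.813) / 0.448939 = (0.023836 + 0.123049) / 0.448939 = 0.327184
d₂ = d₁ − σ√T = 0.327184 − 0.448939 = -0.121755
e^{−rT} = e^{−0.0274·0.813} = 0.977970
N(d₁) = 0.628236,  N(d₂) = 0.451547
Call price V = S·N(d₁) − K·e^{−rT}·N(d₂) = 99.751270 − 68.465519 = 31.285751
φ(d₁) = (1/√(2π))·e^{−d₁²/2} = 0.378150
Γ = φ(d₁) / (S·σ·√T) = 0.005305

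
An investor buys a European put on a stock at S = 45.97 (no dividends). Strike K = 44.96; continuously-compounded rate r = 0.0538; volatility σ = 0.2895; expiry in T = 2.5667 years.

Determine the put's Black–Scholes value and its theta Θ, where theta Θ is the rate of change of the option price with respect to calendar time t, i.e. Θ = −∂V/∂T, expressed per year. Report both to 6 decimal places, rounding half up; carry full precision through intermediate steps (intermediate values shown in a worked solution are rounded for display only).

price = 4.853751
Θ = -0.444400

σ√T = 0.2895·√2.5667 = 0.463806
d₁ = (ln(S/K) + (r+σ²/2)T) / (σ√T) = (ln(45.97/44.96) + (0.0538+0.2895²/2)·2.5667) / 0.463806 = (0.022216 + 0.245646) / 0.463806 = 0.577531
d₂ = d₁ − σ√T = 0.577531 − 0.463806 = 0.113725
e^{−rT} = e^{−0.0538·2.5667} = 0.871022
N(−d₁) = 0.281790,  N(−d₂) = 0.454728
Put price V = K·e^{−rT}·N(−d₂) − S·N(−d₁) = 17.807657 − 12.953906 = 4.853751
φ(d₁) = (1/√(2π))·e^{−d₁²/2} = 0.337662
Θ = −S·φ(d₁)·σ/(2√T) + r·K·e^{−rT}·N(−d₂) = −1.402452 + 0.958052 = -0.444400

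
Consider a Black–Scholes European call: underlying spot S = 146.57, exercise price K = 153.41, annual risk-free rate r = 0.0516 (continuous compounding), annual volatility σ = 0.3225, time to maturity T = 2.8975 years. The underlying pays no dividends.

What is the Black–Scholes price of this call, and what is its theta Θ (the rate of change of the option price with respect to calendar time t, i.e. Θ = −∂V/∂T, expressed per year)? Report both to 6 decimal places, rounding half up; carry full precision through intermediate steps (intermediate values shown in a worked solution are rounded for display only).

σ√T = 0.3225·√2.8975 = 0.548961
d₁ = (ln(S/K) + (r+σ²/2)T) / (σ√T) = (ln(146.57/153.41) + (0.0516+0.3225²/2)·2.8975) / 0.548961 = (-0.045611 + 0.300190) / 0.548961 = 0.463747
d₂ = d₁ − σ√T = 0.463747 − 0.548961 = -0.085214
e^{−rT} = e^{−0.0516·2.8975} = 0.861129
N(d₁) = 0.678586,  N(d₂) = 0.466046
Call price V = S·N(d₁) − K·e^{−rT}·N(d₂) = 99.460287 − 61.567343 = 37.892944
φ(d₁) = (1/√(2π))·e^{−d₁²/2} = 0.358270
Θ = −S·φ(d₁)·σ/(2√T) − r·K·e^{−rT}·N(d₂) = −4.974428 − 3.176875 = -8.151303

price = 37.892944
Θ = -8.151303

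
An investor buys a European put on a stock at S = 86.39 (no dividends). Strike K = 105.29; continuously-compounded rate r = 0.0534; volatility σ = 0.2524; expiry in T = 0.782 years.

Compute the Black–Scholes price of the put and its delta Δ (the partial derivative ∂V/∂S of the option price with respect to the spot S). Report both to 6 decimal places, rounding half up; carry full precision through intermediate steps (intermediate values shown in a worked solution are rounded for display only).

σ√T = 0.2524·√0.782 = 0.223199
d₁ = (ln(S/K) + (r+σ²/2)T) / (σ√T) = (ln(86.39/105.29) + (0.0534+0.2524²/2)·0.782) / 0.223199 = (-0.197847 + 0.066668) / 0.223199 = -0.587720
d₂ = d₁ − σ√T = -0.587720 − 0.223199 = -0.810920
e^{−rT} = e^{−0.0534·0.782} = 0.959101
N(−d₁) = 0.721640,  N(−d₂) = 0.791294
Put price V = K·e^{−rT}·N(−d₂) − S·N(−d₁) = 79.907850 − 62.342483 = 17.565367
Δ = −N(−d₁) = -0.721640

price = 17.565367
Δ = -0.721640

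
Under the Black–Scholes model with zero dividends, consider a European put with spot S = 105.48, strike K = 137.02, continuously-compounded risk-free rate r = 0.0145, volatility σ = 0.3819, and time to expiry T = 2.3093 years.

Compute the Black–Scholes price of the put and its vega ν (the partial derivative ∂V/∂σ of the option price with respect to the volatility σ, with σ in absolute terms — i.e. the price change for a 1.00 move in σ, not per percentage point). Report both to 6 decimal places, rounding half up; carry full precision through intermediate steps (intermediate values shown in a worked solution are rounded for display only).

σ√T = 0.3819·√2.3093 = 0.580350
d₁ = (ln(S/K) + (r+σ²/2)T) / (σ√T) = (ln(105.48/137.02) + (0.0145+0.3819²/2)·2.3093) / 0.580350 = (-0.261606 + 0.201888) / 0.580350 = -0.102900
d₂ = d₁ − σ√T = -0.102900 − 0.580350 = -0.683249
e^{−rT} = e^{−0.0145·2.3093} = 0.967070
N(−d₁) = 0.540979,  N(−d₂) = 0.752775
Put price V = K·e^{−rT}·N(−d₂) − S·N(−d₁) = 99.748661 − 57.062429 = 42.686231
φ(d₁) = (1/√(2π))·e^{−d₁²/2} = 0.396836
ν = S·φ(d₁)·√T = 63.609377

price = 42.686231
ν = 63.609377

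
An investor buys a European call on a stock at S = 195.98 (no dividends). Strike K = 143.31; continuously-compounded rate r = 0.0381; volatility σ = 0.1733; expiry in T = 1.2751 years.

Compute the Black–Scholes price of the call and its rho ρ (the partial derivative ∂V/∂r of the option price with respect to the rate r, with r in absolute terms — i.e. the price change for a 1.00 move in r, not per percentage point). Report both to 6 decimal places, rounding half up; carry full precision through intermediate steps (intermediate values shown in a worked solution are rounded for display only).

σ√T = 0.1733·√1.2751 = 0.195691
d₁ = (ln(S/K) + (r+σ²/2)T) / (σ√T) = (ln(195.98/143.31) + (0.0381+0.1733²/2)·1.2751) / 0.195691 = (0.313002 + 0.067729) / 0.195691 = 1.945575
d₂ = d₁ − σ√T = 1.945575 − 0.195691 = 1.749884
e^{−rT} = e^{−0.0381·1.2751} = 0.952580
N(d₁) = 0.974147,  N(d₂) = 0.959931
Call price V = S·N(d₁) − K·e^{−rT}·N(d₂) = 190.913342 − 131.044207 = 59.869135
ρ = K·T·e^{−rT}·N(d₂) = 167.094468

price = 59.869135
ρ = 167.094468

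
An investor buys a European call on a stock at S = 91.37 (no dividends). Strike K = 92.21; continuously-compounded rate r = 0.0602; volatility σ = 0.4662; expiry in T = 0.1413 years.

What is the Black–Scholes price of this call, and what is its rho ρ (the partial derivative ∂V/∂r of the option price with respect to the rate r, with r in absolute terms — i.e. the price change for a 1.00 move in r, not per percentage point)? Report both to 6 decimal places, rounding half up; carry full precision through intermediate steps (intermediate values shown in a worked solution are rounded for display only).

price = 6.352339
ρ = 5.989541

σ√T = 0.4662·√0.1413 = 0.175244
d₁ = (ln(S/K) + (r+σ²/2)T) / (σ√T) = (ln(91.37/92.21) + (0.0602+0.4662²/2)·0.1413) / 0.175244 = (-0.009151 + 0.023862) / 0.175244 = 0.083941
d₂ = d₁ − σ√T = 0.083941 − 0.175244 = -0.091303
e^{−rT} = e^{−0.0602·0.1413} = 0.991530
N(d₁) = 0.533448,  N(d₂) = 0.463626
Call price V = S·N(d₁) − K·e^{−rT}·N(d₂) = 48.741164 − 42.388825 = 6.352339
ρ = K·T·e^{−rT}·N(d₂) = 5.989541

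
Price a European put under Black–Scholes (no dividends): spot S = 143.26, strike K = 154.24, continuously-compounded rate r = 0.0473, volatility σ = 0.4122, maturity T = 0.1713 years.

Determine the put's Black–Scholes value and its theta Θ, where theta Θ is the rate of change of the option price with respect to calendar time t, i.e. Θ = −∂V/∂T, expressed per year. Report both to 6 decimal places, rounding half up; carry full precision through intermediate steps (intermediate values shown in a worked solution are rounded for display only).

σ√T = 0.4122·√0.1713 = 0.170603
d₁ = (ln(S/K) + (r+σ²/2)T) / (σ√T) = (ln(143.26/154.24) + (0.0473+0.4122²/2)·0.1713) / 0.170603 = (-0.073849 + 0.022655) / 0.170603 = -0.300074
d₂ = d₁ − σ√T = -0.300074 − 0.170603 = -0.470677
e^{−rT} = e^{−0.0473·0.1713} = 0.991930
N(−d₁) = 0.617940,  N(−d₂) = 0.681064
Put price V = K·e^{−rT}·N(−d₂) − S·N(−d₁) = 104.199639 − 88.526021 = 15.673617
φ(d₁) = (1/√(2π))·e^{−d₁²/2} = 0.381379
Θ = −S·φ(d₁)·σ/(2√T) + r·K·e^{−rT}·N(−d₂) = −27.207050 + 4.928643 = -22.278407

price = 15.673617
Θ = -22.278407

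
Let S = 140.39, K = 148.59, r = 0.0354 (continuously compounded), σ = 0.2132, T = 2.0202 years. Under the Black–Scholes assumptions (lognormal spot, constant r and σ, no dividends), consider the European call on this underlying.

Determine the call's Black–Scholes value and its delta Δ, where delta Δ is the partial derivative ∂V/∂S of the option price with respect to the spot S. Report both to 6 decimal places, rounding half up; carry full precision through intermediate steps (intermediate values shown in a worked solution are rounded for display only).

price = 17.830827
Δ = 0.579332

σ√T = 0.2132·√2.0202 = 0.303029
d₁ = (ln(S/K) + (r+σ²/2)T) / (σ√T) = (ln(140.39/148.59) + (0.0354+0.2132²/2)·2.0202) / 0.303029 = (-0.056767 + 0.117428) / 0.303029 = 0.200185
d₂ = d₁ − σ√T = 0.200185 − 0.303029 = -0.102844
e^{−rT} = e^{−0.0354·2.0202} = 0.930982
N(d₁) = 0.579332,  N(d₂) = 0.459043
Call price V = S·N(d₁) − K·e^{−rT}·N(d₂) = 81.332417 − 63.501591 = 17.830827
Δ = N(d₁) = 0.579332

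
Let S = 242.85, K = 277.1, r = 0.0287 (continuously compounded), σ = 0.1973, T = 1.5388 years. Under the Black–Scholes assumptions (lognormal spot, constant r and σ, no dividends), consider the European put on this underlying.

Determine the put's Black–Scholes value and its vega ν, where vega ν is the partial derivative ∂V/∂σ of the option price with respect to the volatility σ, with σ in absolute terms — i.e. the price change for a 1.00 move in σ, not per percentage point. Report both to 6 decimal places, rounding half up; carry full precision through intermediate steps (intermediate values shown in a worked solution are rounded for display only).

price = 37.441870
ν = 116.874548

σ√T = 0.1973·√1.5388 = 0.244747
d₁ = (ln(S/K) + (r+σ²/2)T) / (σ√T) = (ln(242.85/277.1) + (0.0287+0.1973²/2)·1.5388) / 0.244747 = (-0.131934 + 0.074114) / 0.244747 = -0.236245
d₂ = d₁ − σ√T = -0.236245 − 0.244747 = -0.480992
e^{−rT} = e^{−0.0287·1.5388} = 0.956797
N(−d₁) = 0.593379,  N(−d₂) = 0.684739
Put price V = K·e^{−rT}·N(−d₂) − S·N(−d₁) = 181.543856 − 144.101985 = 37.441870
φ(d₁) = (1/√(2π))·e^{−d₁²/2} = 0.387963
ν = S·φ(d₁)·√T = 116.874548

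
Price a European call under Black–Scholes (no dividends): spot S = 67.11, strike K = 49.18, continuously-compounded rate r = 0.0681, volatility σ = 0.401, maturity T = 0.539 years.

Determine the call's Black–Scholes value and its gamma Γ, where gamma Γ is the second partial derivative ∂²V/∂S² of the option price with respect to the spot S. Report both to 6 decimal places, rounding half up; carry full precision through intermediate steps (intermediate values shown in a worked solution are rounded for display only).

price = 20.664873
Γ = 0.008363

σ√T = 0.401·√0.539 = 0.294401
d₁ = (ln(S/K) + (r+σ²/2)T) / (σ√T) = (ln(67.11/49.18) + (0.0681+0.401²/2)·0.539) / 0.294401 = (0.310846 + 0.080042) / 0.294401 = 1.327741
d₂ = d₁ − σ√T = 1.327741 − 0.294401 = 1.033340
e^{−rT} = e^{−0.0681·0.539} = 0.963960
N(d₁) = 0.907868,  N(d₂) = 0.849278
Call price V = S·N(d₁) − K·e^{−rT}·N(d₂) = 60.927032 − 40.262159 = 20.664873
φ(d₁) = (1/√(2π))·e^{−d₁²/2} = 0.165235
Γ = φ(d₁) / (S·σ·√T) = 0.008363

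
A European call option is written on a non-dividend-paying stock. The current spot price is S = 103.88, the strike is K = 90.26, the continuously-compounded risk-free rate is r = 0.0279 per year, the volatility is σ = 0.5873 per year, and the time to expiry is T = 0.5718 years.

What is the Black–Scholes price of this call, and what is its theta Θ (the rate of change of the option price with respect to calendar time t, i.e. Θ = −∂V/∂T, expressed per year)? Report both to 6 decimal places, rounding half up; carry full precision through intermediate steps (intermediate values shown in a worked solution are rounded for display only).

σ√T = 0.5873·√0.5718 = 0.444101
d₁ = (ln(S/K) + (r+σ²/2)T) / (σ√T) = (ln(103.88/90.26) + (0.0279+0.5873²/2)·0.5718) / 0.444101 = (0.140542 + 0.114566) / 0.444101 = 0.574437
d₂ = d₁ − σ√T = 0.574437 − 0.444101 = 0.130336
e^{−rT} = e^{−0.0279·0.5718} = 0.984173
N(d₁) = 0.717164,  N(d₂) = 0.551850
Call price V = S·N(d₁) − K·e^{−rT}·N(d₂) = 74.498988 − 49.021616 = 25.477372
φ(d₁) = (1/√(2π))·e^{−d₁²/2} = 0.338264
Θ = −S·φ(d₁)·σ/(2√T) − r·K·e^{−rT}·N(d₂) = −13.645711 − 1.367703 = -15.013414

price = 25.477372
Θ = -15.013414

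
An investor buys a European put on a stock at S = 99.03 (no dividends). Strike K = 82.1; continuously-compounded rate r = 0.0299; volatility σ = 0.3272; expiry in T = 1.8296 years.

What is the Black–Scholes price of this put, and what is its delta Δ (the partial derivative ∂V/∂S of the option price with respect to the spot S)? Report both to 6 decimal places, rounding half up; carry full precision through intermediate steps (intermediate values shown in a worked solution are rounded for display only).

σ√T = 0.3272·√1.8296 = 0.442580
d₁ = (ln(S/K) + (r+σ²/2)T) / (σ√T) = (ln(99.03/82.1) + (0.0299+0.3272²/2)·1.8296) / 0.442580 = (0.187485 + 0.152643) / 0.442580 = 0.768513
d₂ = d₁ − σ√T = 0.768513 − 0.442580 = 0.325934
e^{−rT} = e^{−0.0299·1.8296} = 0.946764
N(−d₁) = 0.221091,  N(−d₂) = 0.372237
Put price V = K·e^{−rT}·N(−d₂) − S·N(−d₁) = 28.933767 − 21.894662 = 7.039105
Δ = −N(−d₁) = -0.221091

price = 7.039105
Δ = -0.221091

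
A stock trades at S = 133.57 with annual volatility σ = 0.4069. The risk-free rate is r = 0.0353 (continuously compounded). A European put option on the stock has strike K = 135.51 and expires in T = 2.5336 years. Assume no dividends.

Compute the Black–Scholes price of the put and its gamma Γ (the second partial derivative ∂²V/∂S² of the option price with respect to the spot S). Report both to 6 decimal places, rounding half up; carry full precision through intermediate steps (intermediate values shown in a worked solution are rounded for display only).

σ√T = 0.4069·√2.5336 = 0.647674
d₁ = (ln(S/K) + (r+σ²/2)T) / (σ√T) = (ln(133.57/135.51) + (0.0353+0.4069²/2)·2.5336) / 0.647674 = (-0.014420 + 0.299177) / 0.647674 = 0.439661
d₂ = d₁ − σ√T = 0.439661 − 0.647674 = -0.208013
e^{−rT} = e^{−0.0353·2.5336} = 0.914447
N(−d₁) = 0.330091,  N(−d₂) = 0.582391
Put price V = K·e^{−rT}·N(−d₂) − S·N(−d₁) = 72.167908 − 44.090283 = 28.077625
φ(d₁) = (1/√(2π))·e^{−d₁²/2} = 0.362189
Γ = φ(d₁) / (S·σ·√T) = 0.004187

price = 28.077625
Γ = 0.004187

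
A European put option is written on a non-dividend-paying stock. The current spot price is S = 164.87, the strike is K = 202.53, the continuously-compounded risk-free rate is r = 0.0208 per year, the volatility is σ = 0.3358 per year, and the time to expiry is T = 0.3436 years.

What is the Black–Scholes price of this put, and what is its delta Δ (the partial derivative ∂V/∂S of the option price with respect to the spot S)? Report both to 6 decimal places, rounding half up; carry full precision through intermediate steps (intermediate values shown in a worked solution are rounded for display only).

σ√T = 0.3358·√0.3436 = 0.196837
d₁ = (ln(S/K) + (r+σ²/2)T) / (σ√T) = (ln(164.87/202.53) + (0.0208+0.3358²/2)·0.3436) / 0.196837 = (-0.205731 + 0.026519) / 0.196837 = -0.910455
d₂ = d₁ − σ√T = -0.910455 − 0.196837 = -1.107292
e^{−rT} = e^{−0.0208·0.3436} = 0.992879
N(−d₁) = 0.818709,  N(−d₂) = 0.865916
Put price V = K·e^{−rT}·N(−d₂) − S·N(−d₁) = 174.125090 − 134.980494 = 39.144596
Δ = −N(−d₁) = -0.818709

price = 39.144596
Δ = -0.818709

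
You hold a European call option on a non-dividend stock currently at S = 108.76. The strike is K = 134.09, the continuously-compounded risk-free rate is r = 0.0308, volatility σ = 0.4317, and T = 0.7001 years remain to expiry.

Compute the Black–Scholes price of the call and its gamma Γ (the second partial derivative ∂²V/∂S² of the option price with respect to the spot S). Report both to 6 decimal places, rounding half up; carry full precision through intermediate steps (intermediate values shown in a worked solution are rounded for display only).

price = 8.203979
Γ = 0.009587

σ√T = 0.4317·√0.7001 = 0.361212
d₁ = (ln(S/K) + (r+σ²/2)T) / (σ√T) = (ln(108.76/134.09) + (0.0308+0.4317²/2)·0.7001) / 0.361212 = (-0.209368 + 0.086800) / 0.361212 = -0.339323
d₂ = d₁ − σ√T = -0.339323 − 0.361212 = -0.700535
e^{−rT} = e^{−0.0308·0.7001} = 0.978668
N(d₁) = 0.367183,  N(d₂) = 0.241797
Call price V = S·N(d₁) − K·e^{−rT}·N(d₂) = 39.934849 − 31.730871 = 8.203979
φ(d₁) = (1/√(2π))·e^{−d₁²/2} = 0.376624
Γ = φ(d₁) / (S·σ·√T) = 0.009587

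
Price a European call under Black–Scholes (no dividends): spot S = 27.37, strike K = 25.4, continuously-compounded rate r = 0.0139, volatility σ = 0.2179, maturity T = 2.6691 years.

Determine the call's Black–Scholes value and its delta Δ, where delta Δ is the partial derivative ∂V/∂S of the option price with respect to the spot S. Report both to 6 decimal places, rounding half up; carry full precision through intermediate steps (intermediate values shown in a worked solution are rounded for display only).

price = 5.286714
Δ = 0.688656

σ√T = 0.2179·√2.6691 = 0.355992
d₁ = (ln(S/K) + (r+σ²/2)T) / (σ√T) = (ln(27.37/25.4) + (0.0139+0.2179²/2)·2.6691) / 0.355992 = (0.074698 + 0.100465) / 0.355992 = 0.492045
d₂ = d₁ − σ√T = 0.492045 − 0.355992 = 0.136053
e^{−rT} = e^{−0.0139·2.6691} = 0.963579
N(d₁) = 0.688656,  N(d₂) = 0.554110
Call price V = S·N(d₁) − K·e^{−rT}·N(d₂) = 18.848520 − 13.561806 = 5.286714
Δ = N(d₁) = 0.688656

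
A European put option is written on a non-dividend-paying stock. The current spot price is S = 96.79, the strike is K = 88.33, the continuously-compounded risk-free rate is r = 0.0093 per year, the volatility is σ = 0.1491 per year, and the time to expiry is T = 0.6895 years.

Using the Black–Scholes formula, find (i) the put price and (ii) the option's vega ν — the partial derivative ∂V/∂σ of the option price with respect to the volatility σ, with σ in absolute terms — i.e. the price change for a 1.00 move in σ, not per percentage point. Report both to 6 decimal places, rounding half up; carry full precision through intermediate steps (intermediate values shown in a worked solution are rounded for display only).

σ√T = 0.1491·√0.6895 = 0.123807
d₁ = (ln(S/K) + (r+σ²/2)T) / (σ√T) = (ln(96.79/88.33) + (0.0093+0.1491²/2)·0.6895) / 0.123807 = (0.091464 + 0.014076) / 0.123807 = 0.852459
d₂ = d₁ − σ√T = 0.852459 − 0.123807 = 0.728652
e^{−rT} = e^{−0.0093·0.6895} = 0.993608
N(−d₁) = 0.196980,  N(−d₂) = 0.233107
Put price V = K·e^{−rT}·N(−d₂) − S·N(−d₁) = 20.458749 − 19.065661 = 1.393088
φ(d₁) = (1/√(2π))·e^{−d₁²/2} = 0.277404
ν = S·φ(d₁)·√T = 22.295115

price = 1.393088
ν = 22.295115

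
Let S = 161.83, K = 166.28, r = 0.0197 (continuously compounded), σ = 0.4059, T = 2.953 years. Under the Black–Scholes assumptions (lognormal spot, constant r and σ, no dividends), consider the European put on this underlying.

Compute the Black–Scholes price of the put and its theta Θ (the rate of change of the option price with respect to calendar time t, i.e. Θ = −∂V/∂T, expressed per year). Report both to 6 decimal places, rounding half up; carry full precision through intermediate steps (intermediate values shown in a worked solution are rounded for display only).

σ√T = 0.4059·√2.953 = 0.697511
d₁ = (ln(S/K) + (r+σ²/2)T) / (σ√T) = (ln(161.83/166.28) + (0.0197+0.4059²/2)·2.953) / 0.697511 = (-0.027127 + 0.301435) / 0.697511 = 0.393267
d₂ = d₁ − σ√T = 0.393267 − 0.697511 = -0.304244
e^{−rT} = e^{−0.0197·2.953} = 0.943486
N(−d₁) = 0.347061,  N(−d₂) = 0.619529
Put price V = K·e^{−rT}·N(−d₂) − S·N(−d₁) = 97.193416 − 56.164906 = 41.028510
φ(d₁) = (1/√(2π))·e^{−d₁²/2} = 0.369255
Θ = −S·φ(d₁)·σ/(2√T) + r·K·e^{−rT}·N(−d₂) = −7.057367 + 1.914710 = -5.142656

price = 41.028510
Θ = -5.142656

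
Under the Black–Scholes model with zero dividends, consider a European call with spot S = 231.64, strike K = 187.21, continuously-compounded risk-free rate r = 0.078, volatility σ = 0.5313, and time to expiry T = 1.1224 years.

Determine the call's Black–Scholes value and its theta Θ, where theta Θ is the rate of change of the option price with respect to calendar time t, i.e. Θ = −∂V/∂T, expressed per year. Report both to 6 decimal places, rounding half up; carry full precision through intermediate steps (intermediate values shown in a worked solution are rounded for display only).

price = 80.737122
Θ = -24.641727

σ√T = 0.5313·√1.1224 = 0.562877
d₁ = (ln(S/K) + (r+σ²/2)T) / (σ√T) = (ln(231.64/187.21) + (0.078+0.5313²/2)·1.1224) / 0.562877 = (0.212953 + 0.245963) / 0.562877 = 0.815304
d₂ = d₁ − σ√T = 0.815304 − 0.562877 = 0.252427
e^{−rT} = e^{−0.078·1.1224} = 0.916176
N(d₁) = 0.792551,  N(d₂) = 0.599644
Call price V = S·N(d₁) − K·e^{−rT}·N(d₂) = 183.586477 − 102.849355 = 80.737122
φ(d₁) = (1/√(2π))·e^{−d₁²/2} = 0.286133
Θ = −S·φ(d₁)·σ/(2√T) − r·K·e^{−rT}·N(d₂) = −16.619477 − 8.022250 = -24.641727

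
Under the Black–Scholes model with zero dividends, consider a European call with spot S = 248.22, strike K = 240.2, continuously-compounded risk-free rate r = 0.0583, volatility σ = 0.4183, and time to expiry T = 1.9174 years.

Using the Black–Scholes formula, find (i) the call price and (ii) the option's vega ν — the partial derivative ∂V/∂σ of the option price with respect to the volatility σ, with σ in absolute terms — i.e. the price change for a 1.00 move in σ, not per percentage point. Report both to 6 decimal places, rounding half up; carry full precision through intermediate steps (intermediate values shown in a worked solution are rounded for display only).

σ√T = 0.4183·√1.9174 = 0.579221
d₁ = (ln(S/K) + (r+σ²/2)T) / (σ√T) = (ln(248.22/240.2) + (0.0583+0.4183²/2)·1.9174) / 0.579221 = (0.032844 + 0.279533) / 0.579221 = 0.539304
d₂ = d₁ − σ√T = 0.539304 − 0.579221 = -0.039916
e^{−rT} = e^{−0.0583·1.9174} = 0.894237
N(d₁) = 0.705162,  N(d₂) = 0.484080
Call price V = S·N(d₁) − K·e^{−rT}·N(d₂) = 175.035209 − 103.978286 = 71.056923
φ(d₁) = (1/√(2π))·e^{−d₁²/2} = 0.344947
ν = S·φ(d₁)·√T = 118.562156

price = 71.056923
ν = 118.562156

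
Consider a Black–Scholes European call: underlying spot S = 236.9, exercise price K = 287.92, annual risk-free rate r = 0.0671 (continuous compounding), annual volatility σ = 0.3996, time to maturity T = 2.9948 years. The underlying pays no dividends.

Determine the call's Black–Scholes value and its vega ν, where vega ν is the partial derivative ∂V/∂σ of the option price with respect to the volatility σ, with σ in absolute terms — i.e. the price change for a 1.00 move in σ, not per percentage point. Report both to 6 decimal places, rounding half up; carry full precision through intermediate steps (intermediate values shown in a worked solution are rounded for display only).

price = 64.587767
ν = 153.603145

σ√T = 0.3996·√2.9948 = 0.691527
d₁ = (ln(S/K) + (r+σ²/2)T) / (σ√T) = (ln(236.9/287.92) + (0.0671+0.3996²/2)·2.9948) / 0.691527 = (-0.195045 + 0.440056) / 0.691527 = 0.354305
d₂ = d₁ − σ√T = 0.354305 − 0.691527 = -0.337222
e^{−rT} = e^{−0.0671·2.9948} = 0.817952
N(d₁) = 0.638445,  N(d₂) = 0.367975
Call price V = S·N(d₁) − K·e^{−rT}·N(d₂) = 151.247580 − 86.659814 = 64.587767
φ(d₁) = (1/√(2π))·e^{−d₁²/2} = 0.374672
ν = S·φ(d₁)·√T = 153.603145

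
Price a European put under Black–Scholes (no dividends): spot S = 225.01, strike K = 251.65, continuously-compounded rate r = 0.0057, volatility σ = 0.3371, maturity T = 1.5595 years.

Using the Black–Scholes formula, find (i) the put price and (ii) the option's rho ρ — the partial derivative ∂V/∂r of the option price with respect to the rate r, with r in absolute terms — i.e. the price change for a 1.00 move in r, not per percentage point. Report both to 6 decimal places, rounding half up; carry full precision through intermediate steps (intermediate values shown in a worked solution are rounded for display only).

σ√T = 0.3371·√1.5595 = 0.420970
d₁ = (ln(S/K) + (r+σ²/2)T) / (σ√T) = (ln(225.01/251.65) + (0.0057+0.3371²/2)·1.5595) / 0.420970 = (-0.111894 + 0.097497) / 0.420970 = -0.034200
d₂ = d₁ − σ√T = -0.034200 − 0.420970 = -0.455170
e^{−rT} = e^{−0.0057·1.5595} = 0.991150
N(−d₁) = 0.513641,  N(−d₂) = 0.675507
Put price V = K·e^{−rT}·N(−d₂) − S·N(−d₁) = 168.486876 − 115.574412 = 52.912464
ρ = −K·T·e^{−rT}·N(−d₂) = -262.755283

price = 52.912464
ρ = -262.755283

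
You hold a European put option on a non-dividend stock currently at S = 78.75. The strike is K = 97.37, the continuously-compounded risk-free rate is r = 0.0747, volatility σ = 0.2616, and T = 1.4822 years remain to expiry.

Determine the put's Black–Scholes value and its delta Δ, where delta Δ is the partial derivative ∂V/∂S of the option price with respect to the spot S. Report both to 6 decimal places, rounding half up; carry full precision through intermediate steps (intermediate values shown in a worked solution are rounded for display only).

σ√T = 0.2616·√1.4822 = 0.318487
d₁ = (ln(S/K) + (r+σ²/2)T) / (σ√T) = (ln(78.75/97.37) + (0.0747+0.2616²/2)·1.4822) / 0.318487 = (-0.212240 + 0.161437) / 0.318487 = -0.159513
d₂ = d₁ − σ√T = -0.159513 − 0.318487 = -0.477999
e^{−rT} = e^{−0.0747·1.4822} = 0.895189
N(−d₁) = 0.563368,  N(−d₂) = 0.683675
Put price V = K·e^{−rT}·N(−d₂) − S·N(−d₁) = 59.592202 − 44.365195 = 15.227006
Δ = −N(−d₁) = -0.563368

price = 15.227006
Δ = -0.563368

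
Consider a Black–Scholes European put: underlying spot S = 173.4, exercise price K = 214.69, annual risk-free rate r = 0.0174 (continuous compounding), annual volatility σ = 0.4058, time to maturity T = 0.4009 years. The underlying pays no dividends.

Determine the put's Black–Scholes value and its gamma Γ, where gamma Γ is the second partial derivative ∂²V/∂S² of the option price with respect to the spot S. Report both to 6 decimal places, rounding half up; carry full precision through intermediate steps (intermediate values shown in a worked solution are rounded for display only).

σ√T = 0.4058·√0.4009 = 0.256939
d₁ = (ln(S/K) + (r+σ²/2)T) / (σ√T) = (ln(173.4/214.69) + (0.0174+0.4058²/2)·0.4009) / 0.256939 = (-0.213594 + 0.039984) / 0.256939 = -0.675684
d₂ = d₁ − σ√T = -0.675684 − 0.256939 = -0.932623
e^{−rT} = e^{−0.0174·0.4009} = 0.993049
N(−d₁) = 0.750379,  N(−d₂) = 0.824493
Put price V = K·e^{−rT}·N(−d₂) − S·N(−d₁) = 175.779863 − 130.115776 = 45.664087
φ(d₁) = (1/√(2π))·e^{−d₁²/2} = 0.317520
Γ = φ(d₁) / (S·σ·√T) = 0.007127

price = 45.664087
Γ = 0.007127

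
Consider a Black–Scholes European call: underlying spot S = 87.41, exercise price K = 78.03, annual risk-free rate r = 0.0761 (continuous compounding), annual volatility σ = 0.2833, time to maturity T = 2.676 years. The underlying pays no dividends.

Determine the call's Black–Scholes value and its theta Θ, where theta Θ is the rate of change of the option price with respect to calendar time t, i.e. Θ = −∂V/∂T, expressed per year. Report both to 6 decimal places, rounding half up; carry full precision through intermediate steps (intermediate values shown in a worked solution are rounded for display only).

σ√T = 0.2833·√2.676 = 0.463436
d₁ = (ln(S/K) + (r+σ²/2)T) / (σ√T) = (ln(87.41/78.03) + (0.0761+0.2833²/2)·2.676) / 0.463436 = (0.113516 + 0.311030) / 0.463436 = 0.916084
d₂ = d₁ − σ√T = 0.916084 − 0.463436 = 0.452648
e^{−rT} = e^{−0.0761·2.676} = 0.815753
N(d₁) = 0.820189,  N(d₂) = 0.674599
Call price V = S·N(d₁) − K·e^{−rT}·N(d₂) = 71.692691 − 42.940396 = 28.752295
φ(d₁) = (1/√(2π))·e^{−d₁²/2} = 0.262227
Θ = −S·φ(d₁)·σ/(2√T) − r·K·e^{−rT}·N(d₂) = −1.984780 − 3.267764 = -5.252545

price = 28.752295
Θ = -5.252545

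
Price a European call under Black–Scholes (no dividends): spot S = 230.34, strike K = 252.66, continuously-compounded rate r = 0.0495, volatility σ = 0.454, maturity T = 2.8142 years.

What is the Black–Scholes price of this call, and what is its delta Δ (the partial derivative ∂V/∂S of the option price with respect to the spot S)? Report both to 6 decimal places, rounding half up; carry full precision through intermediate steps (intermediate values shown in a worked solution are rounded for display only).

price = 72.155832
Δ = 0.670854

σ√T = 0.454·√2.8142 = 0.761611
d₁ = (ln(S/K) + (r+σ²/2)T) / (σ√T) = (ln(230.34/252.66) + (0.0495+0.454²/2)·2.8142) / 0.761611 = (-0.092488 + 0.429329) / 0.761611 = 0.442274
d₂ = d₁ − σ√T = 0.442274 − 0.761611 = -0.319338
e^{−rT} = e^{−0.0495·2.8142} = 0.869964
N(d₁) = 0.670854,  N(d₂) = 0.374735
Call price V = S·N(d₁) − K·e^{−rT}·N(d₂) = 154.524594 − 82.368762 = 72.155832
Δ = N(d₁) = 0.670854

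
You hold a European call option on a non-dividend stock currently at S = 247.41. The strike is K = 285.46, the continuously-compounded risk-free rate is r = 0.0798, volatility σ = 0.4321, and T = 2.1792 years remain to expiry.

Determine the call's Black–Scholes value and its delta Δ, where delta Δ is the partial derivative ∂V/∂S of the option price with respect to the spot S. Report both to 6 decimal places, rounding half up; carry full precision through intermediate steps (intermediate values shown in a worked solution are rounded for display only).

σ√T = 0.4321·√2.1792 = 0.637871
d₁ = (ln(S/K) + (r+σ²/2)T) / (σ√T) = (ln(247.41/285.46) + (0.0798+0.4321²/2)·2.1792) / 0.637871 = (-0.143055 + 0.377340) / 0.637871 = 0.367292
d₂ = d₁ − σ√T = 0.367292 − 0.637871 = -0.270579
e^{−rT} = e^{−0.0798·2.1792} = 0.840381
N(d₁) = 0.643299,  N(d₂) = 0.393357
Call price V = S·N(d₁) − K·e^{−rT}·N(d₂) = 159.158687 − 94.364511 = 64.794176
Δ = N(d₁) = 0.643299

price = 64.794176
Δ = 0.643299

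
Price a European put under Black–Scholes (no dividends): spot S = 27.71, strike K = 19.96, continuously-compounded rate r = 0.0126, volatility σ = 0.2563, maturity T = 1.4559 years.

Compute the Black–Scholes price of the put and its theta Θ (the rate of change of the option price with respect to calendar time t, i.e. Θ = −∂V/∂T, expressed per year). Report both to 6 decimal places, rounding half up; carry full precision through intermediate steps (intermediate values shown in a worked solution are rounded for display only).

price = 0.471411
Θ = -0.479716

σ√T = 0.2563·√1.4559 = 0.309253
d₁ = (ln(S/K) + (r+σ²/2)T) / (σ√T) = (ln(27.71/19.96) + (0.0126+0.2563²/2)·1.4559) / 0.309253 = (0.328063 + 0.066163) / 0.309253 = 1.274768
d₂ = d₁ − σ√T = 1.274768 − 0.309253 = 0.965515
e^{−rT} = e^{−0.0126·1.4559} = 0.981823
N(−d₁) = 0.101196,  N(−d₂) = 0.167144
Put price V = K·e^{−rT}·N(−d₂) − S·N(−d₁) = 3.275543 − 2.804133 = 0.471411
φ(d₁) = (1/√(2π))·e^{−d₁²/2} = 0.177027
Θ = −S·φ(d₁)·σ/(2√T) + r·K·e^{−rT}·N(−d₂) = −0.520988 + 0.041272 = -0.479716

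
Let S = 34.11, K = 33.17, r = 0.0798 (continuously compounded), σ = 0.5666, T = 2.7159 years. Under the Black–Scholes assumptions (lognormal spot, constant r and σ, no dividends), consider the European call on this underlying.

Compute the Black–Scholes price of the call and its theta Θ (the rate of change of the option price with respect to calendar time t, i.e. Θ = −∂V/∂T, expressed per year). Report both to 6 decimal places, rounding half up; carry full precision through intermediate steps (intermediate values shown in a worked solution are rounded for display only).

σ√T = 0.5666·√2.7159 = 0.933756
d₁ = (ln(S/K) + (r+σ²/2)T) / (σ√T) = (ln(34.11/33.17) + (0.0798+0.5666²/2)·2.7159) / 0.933756 = (0.027945 + 0.652679) / 0.933756 = 0.728910
d₂ = d₁ − σ√T = 0.728910 − 0.933756 = -0.204847
e^{−rT} = e^{−0.0798·2.7159} = 0.805148
N(d₁) = 0.766972,  N(d₂) = 0.418846
Call price V = S·N(d₁) − K·e^{−rT}·N(d₂) = 26.161399 − 11.186024 = 14.975375
φ(d₁) = (1/√(2π))·e^{−d₁²/2} = 0.305871
Θ = −S·φ(d₁)·σ/(2√T) − r·K·e^{−rT}·N(d₂) = −1.793532 − 0.892645 = -2.686177

price = 14.975375
Θ = -2.686177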